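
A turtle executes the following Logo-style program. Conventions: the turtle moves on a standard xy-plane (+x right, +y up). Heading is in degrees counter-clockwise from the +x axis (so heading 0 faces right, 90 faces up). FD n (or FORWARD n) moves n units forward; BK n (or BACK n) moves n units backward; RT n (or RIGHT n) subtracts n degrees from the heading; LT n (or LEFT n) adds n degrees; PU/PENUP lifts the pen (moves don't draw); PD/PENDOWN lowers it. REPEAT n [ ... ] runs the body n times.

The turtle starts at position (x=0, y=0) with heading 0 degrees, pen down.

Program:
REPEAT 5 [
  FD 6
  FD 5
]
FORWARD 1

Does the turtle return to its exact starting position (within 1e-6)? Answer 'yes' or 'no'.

Answer: no

Derivation:
Executing turtle program step by step:
Start: pos=(0,0), heading=0, pen down
REPEAT 5 [
  -- iteration 1/5 --
  FD 6: (0,0) -> (6,0) [heading=0, draw]
  FD 5: (6,0) -> (11,0) [heading=0, draw]
  -- iteration 2/5 --
  FD 6: (11,0) -> (17,0) [heading=0, draw]
  FD 5: (17,0) -> (22,0) [heading=0, draw]
  -- iteration 3/5 --
  FD 6: (22,0) -> (28,0) [heading=0, draw]
  FD 5: (28,0) -> (33,0) [heading=0, draw]
  -- iteration 4/5 --
  FD 6: (33,0) -> (39,0) [heading=0, draw]
  FD 5: (39,0) -> (44,0) [heading=0, draw]
  -- iteration 5/5 --
  FD 6: (44,0) -> (50,0) [heading=0, draw]
  FD 5: (50,0) -> (55,0) [heading=0, draw]
]
FD 1: (55,0) -> (56,0) [heading=0, draw]
Final: pos=(56,0), heading=0, 11 segment(s) drawn

Start position: (0, 0)
Final position: (56, 0)
Distance = 56; >= 1e-6 -> NOT closed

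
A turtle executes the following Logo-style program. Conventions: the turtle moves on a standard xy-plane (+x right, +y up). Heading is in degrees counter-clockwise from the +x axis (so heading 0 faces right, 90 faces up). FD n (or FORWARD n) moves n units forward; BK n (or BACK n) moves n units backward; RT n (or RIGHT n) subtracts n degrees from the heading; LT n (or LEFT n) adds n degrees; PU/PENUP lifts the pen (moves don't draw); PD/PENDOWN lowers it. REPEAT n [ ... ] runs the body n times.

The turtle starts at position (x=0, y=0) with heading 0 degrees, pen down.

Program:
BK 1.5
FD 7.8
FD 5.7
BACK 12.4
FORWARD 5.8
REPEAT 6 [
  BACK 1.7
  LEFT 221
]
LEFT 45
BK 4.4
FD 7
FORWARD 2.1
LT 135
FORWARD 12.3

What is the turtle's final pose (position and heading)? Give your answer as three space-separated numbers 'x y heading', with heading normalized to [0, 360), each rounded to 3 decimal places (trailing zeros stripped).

Answer: 10.601 6.519 66

Derivation:
Executing turtle program step by step:
Start: pos=(0,0), heading=0, pen down
BK 1.5: (0,0) -> (-1.5,0) [heading=0, draw]
FD 7.8: (-1.5,0) -> (6.3,0) [heading=0, draw]
FD 5.7: (6.3,0) -> (12,0) [heading=0, draw]
BK 12.4: (12,0) -> (-0.4,0) [heading=0, draw]
FD 5.8: (-0.4,0) -> (5.4,0) [heading=0, draw]
REPEAT 6 [
  -- iteration 1/6 --
  BK 1.7: (5.4,0) -> (3.7,0) [heading=0, draw]
  LT 221: heading 0 -> 221
  -- iteration 2/6 --
  BK 1.7: (3.7,0) -> (4.983,1.115) [heading=221, draw]
  LT 221: heading 221 -> 82
  -- iteration 3/6 --
  BK 1.7: (4.983,1.115) -> (4.746,-0.568) [heading=82, draw]
  LT 221: heading 82 -> 303
  -- iteration 4/6 --
  BK 1.7: (4.746,-0.568) -> (3.821,0.858) [heading=303, draw]
  LT 221: heading 303 -> 164
  -- iteration 5/6 --
  BK 1.7: (3.821,0.858) -> (5.455,0.389) [heading=164, draw]
  LT 221: heading 164 -> 25
  -- iteration 6/6 --
  BK 1.7: (5.455,0.389) -> (3.914,-0.329) [heading=25, draw]
  LT 221: heading 25 -> 246
]
LT 45: heading 246 -> 291
BK 4.4: (3.914,-0.329) -> (2.337,3.778) [heading=291, draw]
FD 7: (2.337,3.778) -> (4.846,-2.757) [heading=291, draw]
FD 2.1: (4.846,-2.757) -> (5.598,-4.717) [heading=291, draw]
LT 135: heading 291 -> 66
FD 12.3: (5.598,-4.717) -> (10.601,6.519) [heading=66, draw]
Final: pos=(10.601,6.519), heading=66, 15 segment(s) drawn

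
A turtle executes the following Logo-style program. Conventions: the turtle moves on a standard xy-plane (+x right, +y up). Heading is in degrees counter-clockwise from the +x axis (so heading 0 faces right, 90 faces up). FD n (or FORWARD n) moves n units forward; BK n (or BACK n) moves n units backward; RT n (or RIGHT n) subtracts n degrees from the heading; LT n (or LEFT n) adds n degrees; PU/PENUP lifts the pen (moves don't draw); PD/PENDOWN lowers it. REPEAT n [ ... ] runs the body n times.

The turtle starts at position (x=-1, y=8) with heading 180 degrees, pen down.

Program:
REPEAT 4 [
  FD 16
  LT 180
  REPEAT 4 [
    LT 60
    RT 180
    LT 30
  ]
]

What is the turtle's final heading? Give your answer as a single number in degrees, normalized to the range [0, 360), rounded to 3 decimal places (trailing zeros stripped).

Answer: 180

Derivation:
Executing turtle program step by step:
Start: pos=(-1,8), heading=180, pen down
REPEAT 4 [
  -- iteration 1/4 --
  FD 16: (-1,8) -> (-17,8) [heading=180, draw]
  LT 180: heading 180 -> 0
  REPEAT 4 [
    -- iteration 1/4 --
    LT 60: heading 0 -> 60
    RT 180: heading 60 -> 240
    LT 30: heading 240 -> 270
    -- iteration 2/4 --
    LT 60: heading 270 -> 330
    RT 180: heading 330 -> 150
    LT 30: heading 150 -> 180
    -- iteration 3/4 --
    LT 60: heading 180 -> 240
    RT 180: heading 240 -> 60
    LT 30: heading 60 -> 90
    -- iteration 4/4 --
    LT 60: heading 90 -> 150
    RT 180: heading 150 -> 330
    LT 30: heading 330 -> 0
  ]
  -- iteration 2/4 --
  FD 16: (-17,8) -> (-1,8) [heading=0, draw]
  LT 180: heading 0 -> 180
  REPEAT 4 [
    -- iteration 1/4 --
    LT 60: heading 180 -> 240
    RT 180: heading 240 -> 60
    LT 30: heading 60 -> 90
    -- iteration 2/4 --
    LT 60: heading 90 -> 150
    RT 180: heading 150 -> 330
    LT 30: heading 330 -> 0
    -- iteration 3/4 --
    LT 60: heading 0 -> 60
    RT 180: heading 60 -> 240
    LT 30: heading 240 -> 270
    -- iteration 4/4 --
    LT 60: heading 270 -> 330
    RT 180: heading 330 -> 150
    LT 30: heading 150 -> 180
  ]
  -- iteration 3/4 --
  FD 16: (-1,8) -> (-17,8) [heading=180, draw]
  LT 180: heading 180 -> 0
  REPEAT 4 [
    -- iteration 1/4 --
    LT 60: heading 0 -> 60
    RT 180: heading 60 -> 240
    LT 30: heading 240 -> 270
    -- iteration 2/4 --
    LT 60: heading 270 -> 330
    RT 180: heading 330 -> 150
    LT 30: heading 150 -> 180
    -- iteration 3/4 --
    LT 60: heading 180 -> 240
    RT 180: heading 240 -> 60
    LT 30: heading 60 -> 90
    -- iteration 4/4 --
    LT 60: heading 90 -> 150
    RT 180: heading 150 -> 330
    LT 30: heading 330 -> 0
  ]
  -- iteration 4/4 --
  FD 16: (-17,8) -> (-1,8) [heading=0, draw]
  LT 180: heading 0 -> 180
  REPEAT 4 [
    -- iteration 1/4 --
    LT 60: heading 180 -> 240
    RT 180: heading 240 -> 60
    LT 30: heading 60 -> 90
    -- iteration 2/4 --
    LT 60: heading 90 -> 150
    RT 180: heading 150 -> 330
    LT 30: heading 330 -> 0
    -- iteration 3/4 --
    LT 60: heading 0 -> 60
    RT 180: heading 60 -> 240
    LT 30: heading 240 -> 270
    -- iteration 4/4 --
    LT 60: heading 270 -> 330
    RT 180: heading 330 -> 150
    LT 30: heading 150 -> 180
  ]
]
Final: pos=(-1,8), heading=180, 4 segment(s) drawn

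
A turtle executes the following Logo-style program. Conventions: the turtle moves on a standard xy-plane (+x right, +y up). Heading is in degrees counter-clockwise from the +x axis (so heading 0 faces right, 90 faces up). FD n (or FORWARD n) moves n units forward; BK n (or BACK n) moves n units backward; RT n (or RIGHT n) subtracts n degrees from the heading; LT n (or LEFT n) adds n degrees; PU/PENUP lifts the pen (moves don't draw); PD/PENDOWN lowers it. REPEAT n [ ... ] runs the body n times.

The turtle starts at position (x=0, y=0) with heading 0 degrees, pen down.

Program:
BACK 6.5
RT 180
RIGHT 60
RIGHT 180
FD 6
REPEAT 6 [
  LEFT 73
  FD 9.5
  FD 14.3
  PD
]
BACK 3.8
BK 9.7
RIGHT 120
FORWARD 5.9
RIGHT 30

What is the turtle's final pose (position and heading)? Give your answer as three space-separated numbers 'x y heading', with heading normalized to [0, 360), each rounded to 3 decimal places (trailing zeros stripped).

Answer: 6.699 -8.41 228

Derivation:
Executing turtle program step by step:
Start: pos=(0,0), heading=0, pen down
BK 6.5: (0,0) -> (-6.5,0) [heading=0, draw]
RT 180: heading 0 -> 180
RT 60: heading 180 -> 120
RT 180: heading 120 -> 300
FD 6: (-6.5,0) -> (-3.5,-5.196) [heading=300, draw]
REPEAT 6 [
  -- iteration 1/6 --
  LT 73: heading 300 -> 13
  FD 9.5: (-3.5,-5.196) -> (5.757,-3.059) [heading=13, draw]
  FD 14.3: (5.757,-3.059) -> (19.69,0.158) [heading=13, draw]
  PD: pen down
  -- iteration 2/6 --
  LT 73: heading 13 -> 86
  FD 9.5: (19.69,0.158) -> (20.353,9.635) [heading=86, draw]
  FD 14.3: (20.353,9.635) -> (21.35,23.9) [heading=86, draw]
  PD: pen down
  -- iteration 3/6 --
  LT 73: heading 86 -> 159
  FD 9.5: (21.35,23.9) -> (12.481,27.304) [heading=159, draw]
  FD 14.3: (12.481,27.304) -> (-0.869,32.429) [heading=159, draw]
  PD: pen down
  -- iteration 4/6 --
  LT 73: heading 159 -> 232
  FD 9.5: (-0.869,32.429) -> (-6.718,24.943) [heading=232, draw]
  FD 14.3: (-6.718,24.943) -> (-15.522,13.674) [heading=232, draw]
  PD: pen down
  -- iteration 5/6 --
  LT 73: heading 232 -> 305
  FD 9.5: (-15.522,13.674) -> (-10.073,5.892) [heading=305, draw]
  FD 14.3: (-10.073,5.892) -> (-1.871,-5.822) [heading=305, draw]
  PD: pen down
  -- iteration 6/6 --
  LT 73: heading 305 -> 18
  FD 9.5: (-1.871,-5.822) -> (7.164,-2.886) [heading=18, draw]
  FD 14.3: (7.164,-2.886) -> (20.765,1.533) [heading=18, draw]
  PD: pen down
]
BK 3.8: (20.765,1.533) -> (17.151,0.359) [heading=18, draw]
BK 9.7: (17.151,0.359) -> (7.925,-2.639) [heading=18, draw]
RT 120: heading 18 -> 258
FD 5.9: (7.925,-2.639) -> (6.699,-8.41) [heading=258, draw]
RT 30: heading 258 -> 228
Final: pos=(6.699,-8.41), heading=228, 17 segment(s) drawn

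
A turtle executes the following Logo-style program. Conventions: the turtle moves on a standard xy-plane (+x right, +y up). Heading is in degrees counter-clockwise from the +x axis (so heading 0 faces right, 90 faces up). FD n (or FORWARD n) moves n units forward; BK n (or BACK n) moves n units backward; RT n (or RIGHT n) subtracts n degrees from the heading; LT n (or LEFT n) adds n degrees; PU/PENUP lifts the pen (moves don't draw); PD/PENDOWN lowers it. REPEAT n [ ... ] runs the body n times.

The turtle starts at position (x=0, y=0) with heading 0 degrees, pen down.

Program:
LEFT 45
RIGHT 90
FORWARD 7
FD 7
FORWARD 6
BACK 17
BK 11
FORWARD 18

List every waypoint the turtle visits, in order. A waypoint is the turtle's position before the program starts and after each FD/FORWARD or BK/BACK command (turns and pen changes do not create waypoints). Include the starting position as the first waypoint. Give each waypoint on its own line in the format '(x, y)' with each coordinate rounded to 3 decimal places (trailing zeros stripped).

Executing turtle program step by step:
Start: pos=(0,0), heading=0, pen down
LT 45: heading 0 -> 45
RT 90: heading 45 -> 315
FD 7: (0,0) -> (4.95,-4.95) [heading=315, draw]
FD 7: (4.95,-4.95) -> (9.899,-9.899) [heading=315, draw]
FD 6: (9.899,-9.899) -> (14.142,-14.142) [heading=315, draw]
BK 17: (14.142,-14.142) -> (2.121,-2.121) [heading=315, draw]
BK 11: (2.121,-2.121) -> (-5.657,5.657) [heading=315, draw]
FD 18: (-5.657,5.657) -> (7.071,-7.071) [heading=315, draw]
Final: pos=(7.071,-7.071), heading=315, 6 segment(s) drawn
Waypoints (7 total):
(0, 0)
(4.95, -4.95)
(9.899, -9.899)
(14.142, -14.142)
(2.121, -2.121)
(-5.657, 5.657)
(7.071, -7.071)

Answer: (0, 0)
(4.95, -4.95)
(9.899, -9.899)
(14.142, -14.142)
(2.121, -2.121)
(-5.657, 5.657)
(7.071, -7.071)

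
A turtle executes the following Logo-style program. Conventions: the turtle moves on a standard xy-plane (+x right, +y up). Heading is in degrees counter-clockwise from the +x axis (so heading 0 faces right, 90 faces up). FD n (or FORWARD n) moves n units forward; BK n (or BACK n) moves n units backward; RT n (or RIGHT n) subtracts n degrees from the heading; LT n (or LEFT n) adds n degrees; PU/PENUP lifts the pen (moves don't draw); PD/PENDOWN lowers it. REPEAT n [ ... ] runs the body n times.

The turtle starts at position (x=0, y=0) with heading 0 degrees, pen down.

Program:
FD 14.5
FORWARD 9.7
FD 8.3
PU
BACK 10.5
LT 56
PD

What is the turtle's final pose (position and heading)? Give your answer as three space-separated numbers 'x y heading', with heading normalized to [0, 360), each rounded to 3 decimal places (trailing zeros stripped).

Executing turtle program step by step:
Start: pos=(0,0), heading=0, pen down
FD 14.5: (0,0) -> (14.5,0) [heading=0, draw]
FD 9.7: (14.5,0) -> (24.2,0) [heading=0, draw]
FD 8.3: (24.2,0) -> (32.5,0) [heading=0, draw]
PU: pen up
BK 10.5: (32.5,0) -> (22,0) [heading=0, move]
LT 56: heading 0 -> 56
PD: pen down
Final: pos=(22,0), heading=56, 3 segment(s) drawn

Answer: 22 0 56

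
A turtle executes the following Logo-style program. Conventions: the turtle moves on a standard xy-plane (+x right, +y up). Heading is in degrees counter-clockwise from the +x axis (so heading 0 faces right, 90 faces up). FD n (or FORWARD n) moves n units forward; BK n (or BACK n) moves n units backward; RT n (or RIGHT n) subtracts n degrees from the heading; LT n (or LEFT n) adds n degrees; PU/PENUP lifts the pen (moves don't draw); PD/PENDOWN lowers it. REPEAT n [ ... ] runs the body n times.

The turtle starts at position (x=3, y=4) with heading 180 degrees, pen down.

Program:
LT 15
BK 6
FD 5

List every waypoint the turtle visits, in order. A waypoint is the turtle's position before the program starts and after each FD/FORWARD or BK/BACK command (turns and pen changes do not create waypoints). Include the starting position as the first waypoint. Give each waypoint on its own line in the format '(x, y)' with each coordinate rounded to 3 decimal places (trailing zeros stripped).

Executing turtle program step by step:
Start: pos=(3,4), heading=180, pen down
LT 15: heading 180 -> 195
BK 6: (3,4) -> (8.796,5.553) [heading=195, draw]
FD 5: (8.796,5.553) -> (3.966,4.259) [heading=195, draw]
Final: pos=(3.966,4.259), heading=195, 2 segment(s) drawn
Waypoints (3 total):
(3, 4)
(8.796, 5.553)
(3.966, 4.259)

Answer: (3, 4)
(8.796, 5.553)
(3.966, 4.259)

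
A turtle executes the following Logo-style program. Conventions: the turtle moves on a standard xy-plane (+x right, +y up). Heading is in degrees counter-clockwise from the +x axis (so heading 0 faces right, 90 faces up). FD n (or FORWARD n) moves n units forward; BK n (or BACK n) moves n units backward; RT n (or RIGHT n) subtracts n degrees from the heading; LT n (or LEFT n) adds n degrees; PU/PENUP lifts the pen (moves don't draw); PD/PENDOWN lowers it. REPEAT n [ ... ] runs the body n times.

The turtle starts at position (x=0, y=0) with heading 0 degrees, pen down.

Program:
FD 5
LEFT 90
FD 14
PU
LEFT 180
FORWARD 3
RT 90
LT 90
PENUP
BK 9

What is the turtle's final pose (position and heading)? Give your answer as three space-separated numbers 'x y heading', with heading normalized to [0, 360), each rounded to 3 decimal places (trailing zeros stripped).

Executing turtle program step by step:
Start: pos=(0,0), heading=0, pen down
FD 5: (0,0) -> (5,0) [heading=0, draw]
LT 90: heading 0 -> 90
FD 14: (5,0) -> (5,14) [heading=90, draw]
PU: pen up
LT 180: heading 90 -> 270
FD 3: (5,14) -> (5,11) [heading=270, move]
RT 90: heading 270 -> 180
LT 90: heading 180 -> 270
PU: pen up
BK 9: (5,11) -> (5,20) [heading=270, move]
Final: pos=(5,20), heading=270, 2 segment(s) drawn

Answer: 5 20 270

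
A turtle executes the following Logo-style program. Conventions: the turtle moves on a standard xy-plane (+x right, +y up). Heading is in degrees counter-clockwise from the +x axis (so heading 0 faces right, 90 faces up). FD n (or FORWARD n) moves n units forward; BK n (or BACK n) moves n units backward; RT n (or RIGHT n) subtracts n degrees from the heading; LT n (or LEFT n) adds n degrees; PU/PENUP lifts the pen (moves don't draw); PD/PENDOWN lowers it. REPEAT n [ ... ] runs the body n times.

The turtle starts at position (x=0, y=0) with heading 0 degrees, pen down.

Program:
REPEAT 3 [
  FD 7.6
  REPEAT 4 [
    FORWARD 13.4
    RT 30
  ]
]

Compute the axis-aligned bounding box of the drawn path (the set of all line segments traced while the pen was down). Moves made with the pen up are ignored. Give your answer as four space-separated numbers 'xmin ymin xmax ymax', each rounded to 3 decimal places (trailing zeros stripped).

Executing turtle program step by step:
Start: pos=(0,0), heading=0, pen down
REPEAT 3 [
  -- iteration 1/3 --
  FD 7.6: (0,0) -> (7.6,0) [heading=0, draw]
  REPEAT 4 [
    -- iteration 1/4 --
    FD 13.4: (7.6,0) -> (21,0) [heading=0, draw]
    RT 30: heading 0 -> 330
    -- iteration 2/4 --
    FD 13.4: (21,0) -> (32.605,-6.7) [heading=330, draw]
    RT 30: heading 330 -> 300
    -- iteration 3/4 --
    FD 13.4: (32.605,-6.7) -> (39.305,-18.305) [heading=300, draw]
    RT 30: heading 300 -> 270
    -- iteration 4/4 --
    FD 13.4: (39.305,-18.305) -> (39.305,-31.705) [heading=270, draw]
    RT 30: heading 270 -> 240
  ]
  -- iteration 2/3 --
  FD 7.6: (39.305,-31.705) -> (35.505,-38.287) [heading=240, draw]
  REPEAT 4 [
    -- iteration 1/4 --
    FD 13.4: (35.505,-38.287) -> (28.805,-49.891) [heading=240, draw]
    RT 30: heading 240 -> 210
    -- iteration 2/4 --
    FD 13.4: (28.805,-49.891) -> (17.2,-56.591) [heading=210, draw]
    RT 30: heading 210 -> 180
    -- iteration 3/4 --
    FD 13.4: (17.2,-56.591) -> (3.8,-56.591) [heading=180, draw]
    RT 30: heading 180 -> 150
    -- iteration 4/4 --
    FD 13.4: (3.8,-56.591) -> (-7.805,-49.891) [heading=150, draw]
    RT 30: heading 150 -> 120
  ]
  -- iteration 3/3 --
  FD 7.6: (-7.805,-49.891) -> (-11.605,-43.309) [heading=120, draw]
  REPEAT 4 [
    -- iteration 1/4 --
    FD 13.4: (-11.605,-43.309) -> (-18.305,-31.705) [heading=120, draw]
    RT 30: heading 120 -> 90
    -- iteration 2/4 --
    FD 13.4: (-18.305,-31.705) -> (-18.305,-18.305) [heading=90, draw]
    RT 30: heading 90 -> 60
    -- iteration 3/4 --
    FD 13.4: (-18.305,-18.305) -> (-11.605,-6.7) [heading=60, draw]
    RT 30: heading 60 -> 30
    -- iteration 4/4 --
    FD 13.4: (-11.605,-6.7) -> (0,0) [heading=30, draw]
    RT 30: heading 30 -> 0
  ]
]
Final: pos=(0,0), heading=0, 15 segment(s) drawn

Segment endpoints: x in {-18.305, -18.305, -11.605, -11.605, -7.805, 0, 0, 3.8, 7.6, 17.2, 21, 28.805, 32.605, 35.505, 39.305}, y in {-56.591, -49.891, -49.891, -43.309, -38.287, -31.705, -31.705, -18.305, -18.305, -6.7, -6.7, 0, 0}
xmin=-18.305, ymin=-56.591, xmax=39.305, ymax=0

Answer: -18.305 -56.591 39.305 0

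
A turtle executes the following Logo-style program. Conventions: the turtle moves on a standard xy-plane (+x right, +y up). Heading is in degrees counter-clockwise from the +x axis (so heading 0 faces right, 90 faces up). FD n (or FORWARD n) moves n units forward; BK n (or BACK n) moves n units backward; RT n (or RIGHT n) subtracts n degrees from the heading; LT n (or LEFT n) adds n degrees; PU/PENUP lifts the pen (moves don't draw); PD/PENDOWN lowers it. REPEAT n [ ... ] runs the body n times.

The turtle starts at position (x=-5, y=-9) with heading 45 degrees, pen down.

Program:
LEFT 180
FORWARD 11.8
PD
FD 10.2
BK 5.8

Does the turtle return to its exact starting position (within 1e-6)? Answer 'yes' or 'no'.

Answer: no

Derivation:
Executing turtle program step by step:
Start: pos=(-5,-9), heading=45, pen down
LT 180: heading 45 -> 225
FD 11.8: (-5,-9) -> (-13.344,-17.344) [heading=225, draw]
PD: pen down
FD 10.2: (-13.344,-17.344) -> (-20.556,-24.556) [heading=225, draw]
BK 5.8: (-20.556,-24.556) -> (-16.455,-20.455) [heading=225, draw]
Final: pos=(-16.455,-20.455), heading=225, 3 segment(s) drawn

Start position: (-5, -9)
Final position: (-16.455, -20.455)
Distance = 16.2; >= 1e-6 -> NOT closed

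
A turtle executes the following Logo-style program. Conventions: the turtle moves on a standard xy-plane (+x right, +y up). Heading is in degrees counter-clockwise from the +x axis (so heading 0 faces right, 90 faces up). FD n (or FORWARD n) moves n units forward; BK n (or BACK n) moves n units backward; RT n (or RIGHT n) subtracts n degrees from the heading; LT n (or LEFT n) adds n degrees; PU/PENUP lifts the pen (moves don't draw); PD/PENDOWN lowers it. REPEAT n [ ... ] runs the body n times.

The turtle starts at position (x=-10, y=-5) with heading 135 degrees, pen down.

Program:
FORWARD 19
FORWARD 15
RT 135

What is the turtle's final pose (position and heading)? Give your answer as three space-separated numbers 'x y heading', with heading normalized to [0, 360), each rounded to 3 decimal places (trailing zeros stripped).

Executing turtle program step by step:
Start: pos=(-10,-5), heading=135, pen down
FD 19: (-10,-5) -> (-23.435,8.435) [heading=135, draw]
FD 15: (-23.435,8.435) -> (-34.042,19.042) [heading=135, draw]
RT 135: heading 135 -> 0
Final: pos=(-34.042,19.042), heading=0, 2 segment(s) drawn

Answer: -34.042 19.042 0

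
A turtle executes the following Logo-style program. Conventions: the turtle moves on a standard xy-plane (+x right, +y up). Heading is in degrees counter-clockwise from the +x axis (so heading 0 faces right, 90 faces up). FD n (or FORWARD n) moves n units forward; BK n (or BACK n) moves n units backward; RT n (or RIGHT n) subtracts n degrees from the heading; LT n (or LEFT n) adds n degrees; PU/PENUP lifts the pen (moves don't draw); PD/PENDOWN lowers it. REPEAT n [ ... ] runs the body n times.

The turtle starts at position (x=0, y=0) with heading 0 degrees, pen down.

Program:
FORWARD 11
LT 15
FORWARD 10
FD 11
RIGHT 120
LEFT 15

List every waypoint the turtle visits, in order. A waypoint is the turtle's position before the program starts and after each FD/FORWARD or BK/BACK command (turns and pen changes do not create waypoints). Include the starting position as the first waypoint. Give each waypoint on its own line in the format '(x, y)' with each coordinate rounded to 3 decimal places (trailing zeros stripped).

Executing turtle program step by step:
Start: pos=(0,0), heading=0, pen down
FD 11: (0,0) -> (11,0) [heading=0, draw]
LT 15: heading 0 -> 15
FD 10: (11,0) -> (20.659,2.588) [heading=15, draw]
FD 11: (20.659,2.588) -> (31.284,5.435) [heading=15, draw]
RT 120: heading 15 -> 255
LT 15: heading 255 -> 270
Final: pos=(31.284,5.435), heading=270, 3 segment(s) drawn
Waypoints (4 total):
(0, 0)
(11, 0)
(20.659, 2.588)
(31.284, 5.435)

Answer: (0, 0)
(11, 0)
(20.659, 2.588)
(31.284, 5.435)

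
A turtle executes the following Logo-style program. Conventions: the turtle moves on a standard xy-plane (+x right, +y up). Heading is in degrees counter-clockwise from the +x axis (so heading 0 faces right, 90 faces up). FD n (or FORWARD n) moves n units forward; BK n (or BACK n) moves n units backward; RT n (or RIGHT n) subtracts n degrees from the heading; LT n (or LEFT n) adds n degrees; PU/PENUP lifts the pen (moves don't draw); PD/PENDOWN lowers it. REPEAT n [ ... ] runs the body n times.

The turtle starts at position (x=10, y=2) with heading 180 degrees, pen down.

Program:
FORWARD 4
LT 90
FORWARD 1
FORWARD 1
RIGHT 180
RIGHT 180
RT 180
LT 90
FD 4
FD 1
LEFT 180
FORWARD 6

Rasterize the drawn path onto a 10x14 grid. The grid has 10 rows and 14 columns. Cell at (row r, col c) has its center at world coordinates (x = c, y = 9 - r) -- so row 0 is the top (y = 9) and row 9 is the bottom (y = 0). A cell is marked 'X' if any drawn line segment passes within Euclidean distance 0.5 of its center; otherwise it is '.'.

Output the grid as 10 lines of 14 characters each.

Segment 0: (10,2) -> (6,2)
Segment 1: (6,2) -> (6,1)
Segment 2: (6,1) -> (6,0)
Segment 3: (6,0) -> (2,-0)
Segment 4: (2,-0) -> (1,-0)
Segment 5: (1,-0) -> (7,-0)

Answer: ..............
..............
..............
..............
..............
..............
..............
......XXXXX...
......X.......
.XXXXXXX......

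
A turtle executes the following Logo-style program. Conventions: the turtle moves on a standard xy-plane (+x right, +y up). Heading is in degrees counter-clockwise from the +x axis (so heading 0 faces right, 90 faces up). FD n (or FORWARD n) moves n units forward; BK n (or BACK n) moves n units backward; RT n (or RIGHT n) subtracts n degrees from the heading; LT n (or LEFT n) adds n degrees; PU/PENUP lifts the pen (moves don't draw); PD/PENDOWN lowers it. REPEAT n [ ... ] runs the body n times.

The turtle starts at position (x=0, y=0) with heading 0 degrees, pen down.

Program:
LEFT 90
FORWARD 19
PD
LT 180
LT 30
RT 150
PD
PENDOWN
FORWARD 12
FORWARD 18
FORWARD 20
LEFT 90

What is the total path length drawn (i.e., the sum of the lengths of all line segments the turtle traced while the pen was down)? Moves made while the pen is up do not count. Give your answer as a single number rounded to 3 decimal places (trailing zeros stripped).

Executing turtle program step by step:
Start: pos=(0,0), heading=0, pen down
LT 90: heading 0 -> 90
FD 19: (0,0) -> (0,19) [heading=90, draw]
PD: pen down
LT 180: heading 90 -> 270
LT 30: heading 270 -> 300
RT 150: heading 300 -> 150
PD: pen down
PD: pen down
FD 12: (0,19) -> (-10.392,25) [heading=150, draw]
FD 18: (-10.392,25) -> (-25.981,34) [heading=150, draw]
FD 20: (-25.981,34) -> (-43.301,44) [heading=150, draw]
LT 90: heading 150 -> 240
Final: pos=(-43.301,44), heading=240, 4 segment(s) drawn

Segment lengths:
  seg 1: (0,0) -> (0,19), length = 19
  seg 2: (0,19) -> (-10.392,25), length = 12
  seg 3: (-10.392,25) -> (-25.981,34), length = 18
  seg 4: (-25.981,34) -> (-43.301,44), length = 20
Total = 69

Answer: 69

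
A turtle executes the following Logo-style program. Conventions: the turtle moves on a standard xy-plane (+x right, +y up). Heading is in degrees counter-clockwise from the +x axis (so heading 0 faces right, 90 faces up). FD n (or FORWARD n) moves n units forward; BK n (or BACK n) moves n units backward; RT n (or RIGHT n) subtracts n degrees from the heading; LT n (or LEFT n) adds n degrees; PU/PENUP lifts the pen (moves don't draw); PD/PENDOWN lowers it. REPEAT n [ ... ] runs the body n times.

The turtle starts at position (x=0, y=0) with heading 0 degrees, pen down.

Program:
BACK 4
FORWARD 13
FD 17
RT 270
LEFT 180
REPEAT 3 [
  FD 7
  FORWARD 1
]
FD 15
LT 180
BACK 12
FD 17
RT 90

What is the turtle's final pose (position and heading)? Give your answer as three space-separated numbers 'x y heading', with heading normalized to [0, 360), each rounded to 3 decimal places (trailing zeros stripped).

Executing turtle program step by step:
Start: pos=(0,0), heading=0, pen down
BK 4: (0,0) -> (-4,0) [heading=0, draw]
FD 13: (-4,0) -> (9,0) [heading=0, draw]
FD 17: (9,0) -> (26,0) [heading=0, draw]
RT 270: heading 0 -> 90
LT 180: heading 90 -> 270
REPEAT 3 [
  -- iteration 1/3 --
  FD 7: (26,0) -> (26,-7) [heading=270, draw]
  FD 1: (26,-7) -> (26,-8) [heading=270, draw]
  -- iteration 2/3 --
  FD 7: (26,-8) -> (26,-15) [heading=270, draw]
  FD 1: (26,-15) -> (26,-16) [heading=270, draw]
  -- iteration 3/3 --
  FD 7: (26,-16) -> (26,-23) [heading=270, draw]
  FD 1: (26,-23) -> (26,-24) [heading=270, draw]
]
FD 15: (26,-24) -> (26,-39) [heading=270, draw]
LT 180: heading 270 -> 90
BK 12: (26,-39) -> (26,-51) [heading=90, draw]
FD 17: (26,-51) -> (26,-34) [heading=90, draw]
RT 90: heading 90 -> 0
Final: pos=(26,-34), heading=0, 12 segment(s) drawn

Answer: 26 -34 0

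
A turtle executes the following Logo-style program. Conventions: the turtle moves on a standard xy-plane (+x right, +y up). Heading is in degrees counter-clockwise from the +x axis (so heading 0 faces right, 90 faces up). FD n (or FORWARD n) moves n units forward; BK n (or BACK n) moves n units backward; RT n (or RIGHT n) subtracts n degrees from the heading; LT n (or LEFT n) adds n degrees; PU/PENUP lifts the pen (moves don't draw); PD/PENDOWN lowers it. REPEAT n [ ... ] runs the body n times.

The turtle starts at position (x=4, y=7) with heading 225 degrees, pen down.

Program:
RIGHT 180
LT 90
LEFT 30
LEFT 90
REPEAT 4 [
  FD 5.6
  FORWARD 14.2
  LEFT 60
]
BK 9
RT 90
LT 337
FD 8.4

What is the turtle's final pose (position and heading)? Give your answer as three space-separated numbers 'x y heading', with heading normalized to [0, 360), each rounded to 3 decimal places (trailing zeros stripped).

Executing turtle program step by step:
Start: pos=(4,7), heading=225, pen down
RT 180: heading 225 -> 45
LT 90: heading 45 -> 135
LT 30: heading 135 -> 165
LT 90: heading 165 -> 255
REPEAT 4 [
  -- iteration 1/4 --
  FD 5.6: (4,7) -> (2.551,1.591) [heading=255, draw]
  FD 14.2: (2.551,1.591) -> (-1.125,-12.125) [heading=255, draw]
  LT 60: heading 255 -> 315
  -- iteration 2/4 --
  FD 5.6: (-1.125,-12.125) -> (2.835,-16.085) [heading=315, draw]
  FD 14.2: (2.835,-16.085) -> (12.876,-26.126) [heading=315, draw]
  LT 60: heading 315 -> 15
  -- iteration 3/4 --
  FD 5.6: (12.876,-26.126) -> (18.285,-24.677) [heading=15, draw]
  FD 14.2: (18.285,-24.677) -> (32.001,-21.001) [heading=15, draw]
  LT 60: heading 15 -> 75
  -- iteration 4/4 --
  FD 5.6: (32.001,-21.001) -> (33.451,-15.592) [heading=75, draw]
  FD 14.2: (33.451,-15.592) -> (37.126,-1.876) [heading=75, draw]
  LT 60: heading 75 -> 135
]
BK 9: (37.126,-1.876) -> (43.49,-8.24) [heading=135, draw]
RT 90: heading 135 -> 45
LT 337: heading 45 -> 22
FD 8.4: (43.49,-8.24) -> (51.278,-5.093) [heading=22, draw]
Final: pos=(51.278,-5.093), heading=22, 10 segment(s) drawn

Answer: 51.278 -5.093 22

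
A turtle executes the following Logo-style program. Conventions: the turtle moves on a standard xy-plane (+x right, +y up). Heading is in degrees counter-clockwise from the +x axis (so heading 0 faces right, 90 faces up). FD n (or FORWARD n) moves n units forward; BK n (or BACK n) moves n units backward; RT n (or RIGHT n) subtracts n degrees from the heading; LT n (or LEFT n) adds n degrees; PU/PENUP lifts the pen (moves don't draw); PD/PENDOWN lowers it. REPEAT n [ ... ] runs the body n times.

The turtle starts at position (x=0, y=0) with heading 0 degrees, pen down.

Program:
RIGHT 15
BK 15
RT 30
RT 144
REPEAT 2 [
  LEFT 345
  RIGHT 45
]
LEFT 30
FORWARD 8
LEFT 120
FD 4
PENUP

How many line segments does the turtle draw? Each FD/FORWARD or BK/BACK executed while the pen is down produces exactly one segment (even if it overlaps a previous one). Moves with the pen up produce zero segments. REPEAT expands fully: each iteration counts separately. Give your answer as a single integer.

Executing turtle program step by step:
Start: pos=(0,0), heading=0, pen down
RT 15: heading 0 -> 345
BK 15: (0,0) -> (-14.489,3.882) [heading=345, draw]
RT 30: heading 345 -> 315
RT 144: heading 315 -> 171
REPEAT 2 [
  -- iteration 1/2 --
  LT 345: heading 171 -> 156
  RT 45: heading 156 -> 111
  -- iteration 2/2 --
  LT 345: heading 111 -> 96
  RT 45: heading 96 -> 51
]
LT 30: heading 51 -> 81
FD 8: (-14.489,3.882) -> (-13.237,11.784) [heading=81, draw]
LT 120: heading 81 -> 201
FD 4: (-13.237,11.784) -> (-16.972,10.35) [heading=201, draw]
PU: pen up
Final: pos=(-16.972,10.35), heading=201, 3 segment(s) drawn
Segments drawn: 3

Answer: 3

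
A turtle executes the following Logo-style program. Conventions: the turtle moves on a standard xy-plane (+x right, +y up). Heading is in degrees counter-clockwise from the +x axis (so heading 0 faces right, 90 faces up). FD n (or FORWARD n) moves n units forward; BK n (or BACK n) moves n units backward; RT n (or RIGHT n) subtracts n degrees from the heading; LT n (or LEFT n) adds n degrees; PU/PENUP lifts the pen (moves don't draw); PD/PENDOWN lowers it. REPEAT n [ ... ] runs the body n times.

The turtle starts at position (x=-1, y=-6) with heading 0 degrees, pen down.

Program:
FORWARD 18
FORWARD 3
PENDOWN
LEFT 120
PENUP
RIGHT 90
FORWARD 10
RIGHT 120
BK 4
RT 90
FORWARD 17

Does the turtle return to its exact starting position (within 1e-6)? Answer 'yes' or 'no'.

Answer: no

Derivation:
Executing turtle program step by step:
Start: pos=(-1,-6), heading=0, pen down
FD 18: (-1,-6) -> (17,-6) [heading=0, draw]
FD 3: (17,-6) -> (20,-6) [heading=0, draw]
PD: pen down
LT 120: heading 0 -> 120
PU: pen up
RT 90: heading 120 -> 30
FD 10: (20,-6) -> (28.66,-1) [heading=30, move]
RT 120: heading 30 -> 270
BK 4: (28.66,-1) -> (28.66,3) [heading=270, move]
RT 90: heading 270 -> 180
FD 17: (28.66,3) -> (11.66,3) [heading=180, move]
Final: pos=(11.66,3), heading=180, 2 segment(s) drawn

Start position: (-1, -6)
Final position: (11.66, 3)
Distance = 15.533; >= 1e-6 -> NOT closed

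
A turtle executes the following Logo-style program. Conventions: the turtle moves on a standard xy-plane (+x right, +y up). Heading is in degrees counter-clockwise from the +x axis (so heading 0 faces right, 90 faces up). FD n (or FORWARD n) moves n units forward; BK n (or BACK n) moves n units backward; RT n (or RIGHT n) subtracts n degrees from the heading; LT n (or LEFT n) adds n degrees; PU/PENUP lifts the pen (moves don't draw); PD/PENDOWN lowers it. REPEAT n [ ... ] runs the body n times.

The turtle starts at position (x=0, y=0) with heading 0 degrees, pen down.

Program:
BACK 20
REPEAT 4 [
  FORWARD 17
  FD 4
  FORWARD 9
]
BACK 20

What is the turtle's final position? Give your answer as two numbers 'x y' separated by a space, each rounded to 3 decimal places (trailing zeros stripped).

Answer: 80 0

Derivation:
Executing turtle program step by step:
Start: pos=(0,0), heading=0, pen down
BK 20: (0,0) -> (-20,0) [heading=0, draw]
REPEAT 4 [
  -- iteration 1/4 --
  FD 17: (-20,0) -> (-3,0) [heading=0, draw]
  FD 4: (-3,0) -> (1,0) [heading=0, draw]
  FD 9: (1,0) -> (10,0) [heading=0, draw]
  -- iteration 2/4 --
  FD 17: (10,0) -> (27,0) [heading=0, draw]
  FD 4: (27,0) -> (31,0) [heading=0, draw]
  FD 9: (31,0) -> (40,0) [heading=0, draw]
  -- iteration 3/4 --
  FD 17: (40,0) -> (57,0) [heading=0, draw]
  FD 4: (57,0) -> (61,0) [heading=0, draw]
  FD 9: (61,0) -> (70,0) [heading=0, draw]
  -- iteration 4/4 --
  FD 17: (70,0) -> (87,0) [heading=0, draw]
  FD 4: (87,0) -> (91,0) [heading=0, draw]
  FD 9: (91,0) -> (100,0) [heading=0, draw]
]
BK 20: (100,0) -> (80,0) [heading=0, draw]
Final: pos=(80,0), heading=0, 14 segment(s) drawn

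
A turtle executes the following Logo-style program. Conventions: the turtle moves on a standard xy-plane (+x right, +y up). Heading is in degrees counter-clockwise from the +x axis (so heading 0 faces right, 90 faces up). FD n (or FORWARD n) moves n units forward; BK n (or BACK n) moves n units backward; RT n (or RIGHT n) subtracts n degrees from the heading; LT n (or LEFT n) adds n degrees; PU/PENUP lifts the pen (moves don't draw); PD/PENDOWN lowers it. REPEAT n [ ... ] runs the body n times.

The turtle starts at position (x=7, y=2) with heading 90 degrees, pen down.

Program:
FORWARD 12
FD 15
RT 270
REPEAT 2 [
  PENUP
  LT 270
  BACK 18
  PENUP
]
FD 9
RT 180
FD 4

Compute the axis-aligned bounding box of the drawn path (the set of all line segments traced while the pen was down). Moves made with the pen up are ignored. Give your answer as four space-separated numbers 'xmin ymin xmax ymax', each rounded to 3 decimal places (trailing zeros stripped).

Executing turtle program step by step:
Start: pos=(7,2), heading=90, pen down
FD 12: (7,2) -> (7,14) [heading=90, draw]
FD 15: (7,14) -> (7,29) [heading=90, draw]
RT 270: heading 90 -> 180
REPEAT 2 [
  -- iteration 1/2 --
  PU: pen up
  LT 270: heading 180 -> 90
  BK 18: (7,29) -> (7,11) [heading=90, move]
  PU: pen up
  -- iteration 2/2 --
  PU: pen up
  LT 270: heading 90 -> 0
  BK 18: (7,11) -> (-11,11) [heading=0, move]
  PU: pen up
]
FD 9: (-11,11) -> (-2,11) [heading=0, move]
RT 180: heading 0 -> 180
FD 4: (-2,11) -> (-6,11) [heading=180, move]
Final: pos=(-6,11), heading=180, 2 segment(s) drawn

Segment endpoints: x in {7, 7, 7}, y in {2, 14, 29}
xmin=7, ymin=2, xmax=7, ymax=29

Answer: 7 2 7 29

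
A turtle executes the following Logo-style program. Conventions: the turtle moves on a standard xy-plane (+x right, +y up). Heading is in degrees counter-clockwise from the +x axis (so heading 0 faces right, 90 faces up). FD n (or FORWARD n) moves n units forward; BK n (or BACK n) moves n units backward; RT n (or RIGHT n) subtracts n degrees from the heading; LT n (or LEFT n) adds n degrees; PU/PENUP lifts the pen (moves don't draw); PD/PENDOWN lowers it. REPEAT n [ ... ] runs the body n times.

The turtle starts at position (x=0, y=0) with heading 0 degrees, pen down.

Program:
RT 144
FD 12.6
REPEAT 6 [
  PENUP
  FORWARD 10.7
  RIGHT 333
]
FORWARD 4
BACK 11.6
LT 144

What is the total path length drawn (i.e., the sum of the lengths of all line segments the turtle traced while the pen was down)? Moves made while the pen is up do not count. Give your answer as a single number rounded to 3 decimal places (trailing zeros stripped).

Executing turtle program step by step:
Start: pos=(0,0), heading=0, pen down
RT 144: heading 0 -> 216
FD 12.6: (0,0) -> (-10.194,-7.406) [heading=216, draw]
REPEAT 6 [
  -- iteration 1/6 --
  PU: pen up
  FD 10.7: (-10.194,-7.406) -> (-18.85,-13.695) [heading=216, move]
  RT 333: heading 216 -> 243
  -- iteration 2/6 --
  PU: pen up
  FD 10.7: (-18.85,-13.695) -> (-23.708,-23.229) [heading=243, move]
  RT 333: heading 243 -> 270
  -- iteration 3/6 --
  PU: pen up
  FD 10.7: (-23.708,-23.229) -> (-23.708,-33.929) [heading=270, move]
  RT 333: heading 270 -> 297
  -- iteration 4/6 --
  PU: pen up
  FD 10.7: (-23.708,-33.929) -> (-18.85,-43.463) [heading=297, move]
  RT 333: heading 297 -> 324
  -- iteration 5/6 --
  PU: pen up
  FD 10.7: (-18.85,-43.463) -> (-10.194,-49.752) [heading=324, move]
  RT 333: heading 324 -> 351
  -- iteration 6/6 --
  PU: pen up
  FD 10.7: (-10.194,-49.752) -> (0.375,-51.426) [heading=351, move]
  RT 333: heading 351 -> 18
]
FD 4: (0.375,-51.426) -> (4.179,-50.19) [heading=18, move]
BK 11.6: (4.179,-50.19) -> (-6.853,-53.775) [heading=18, move]
LT 144: heading 18 -> 162
Final: pos=(-6.853,-53.775), heading=162, 1 segment(s) drawn

Segment lengths:
  seg 1: (0,0) -> (-10.194,-7.406), length = 12.6
Total = 12.6

Answer: 12.6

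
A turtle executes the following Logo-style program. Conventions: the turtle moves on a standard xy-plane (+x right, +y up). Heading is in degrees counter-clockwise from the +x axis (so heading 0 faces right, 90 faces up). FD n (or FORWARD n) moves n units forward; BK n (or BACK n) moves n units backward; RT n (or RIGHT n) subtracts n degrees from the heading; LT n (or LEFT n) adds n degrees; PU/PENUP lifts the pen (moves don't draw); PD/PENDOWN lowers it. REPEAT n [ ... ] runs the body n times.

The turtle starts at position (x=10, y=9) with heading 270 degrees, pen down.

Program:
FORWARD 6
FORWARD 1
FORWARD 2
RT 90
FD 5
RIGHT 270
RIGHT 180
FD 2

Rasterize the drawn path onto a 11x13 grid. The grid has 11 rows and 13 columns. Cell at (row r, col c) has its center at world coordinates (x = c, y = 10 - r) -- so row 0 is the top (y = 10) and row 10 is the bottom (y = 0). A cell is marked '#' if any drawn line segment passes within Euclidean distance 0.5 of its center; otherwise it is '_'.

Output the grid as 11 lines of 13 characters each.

Answer: _____________
__________#__
__________#__
__________#__
__________#__
__________#__
__________#__
__________#__
_____#____#__
_____#____#__
_____######__

Derivation:
Segment 0: (10,9) -> (10,3)
Segment 1: (10,3) -> (10,2)
Segment 2: (10,2) -> (10,0)
Segment 3: (10,0) -> (5,0)
Segment 4: (5,0) -> (5,2)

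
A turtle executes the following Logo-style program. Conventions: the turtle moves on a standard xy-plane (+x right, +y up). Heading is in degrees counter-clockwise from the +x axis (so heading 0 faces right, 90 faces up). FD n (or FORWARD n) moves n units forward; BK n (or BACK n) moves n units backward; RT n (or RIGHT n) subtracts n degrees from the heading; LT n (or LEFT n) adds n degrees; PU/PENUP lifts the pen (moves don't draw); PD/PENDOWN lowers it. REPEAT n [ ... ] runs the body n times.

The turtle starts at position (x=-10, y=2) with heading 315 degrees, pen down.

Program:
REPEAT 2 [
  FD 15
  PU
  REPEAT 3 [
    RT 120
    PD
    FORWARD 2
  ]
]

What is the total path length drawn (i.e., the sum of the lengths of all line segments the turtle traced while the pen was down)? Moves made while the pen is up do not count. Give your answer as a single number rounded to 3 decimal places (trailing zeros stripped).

Answer: 42

Derivation:
Executing turtle program step by step:
Start: pos=(-10,2), heading=315, pen down
REPEAT 2 [
  -- iteration 1/2 --
  FD 15: (-10,2) -> (0.607,-8.607) [heading=315, draw]
  PU: pen up
  REPEAT 3 [
    -- iteration 1/3 --
    RT 120: heading 315 -> 195
    PD: pen down
    FD 2: (0.607,-8.607) -> (-1.325,-9.124) [heading=195, draw]
    -- iteration 2/3 --
    RT 120: heading 195 -> 75
    PD: pen down
    FD 2: (-1.325,-9.124) -> (-0.808,-7.192) [heading=75, draw]
    -- iteration 3/3 --
    RT 120: heading 75 -> 315
    PD: pen down
    FD 2: (-0.808,-7.192) -> (0.607,-8.607) [heading=315, draw]
  ]
  -- iteration 2/2 --
  FD 15: (0.607,-8.607) -> (11.213,-19.213) [heading=315, draw]
  PU: pen up
  REPEAT 3 [
    -- iteration 1/3 --
    RT 120: heading 315 -> 195
    PD: pen down
    FD 2: (11.213,-19.213) -> (9.281,-19.731) [heading=195, draw]
    -- iteration 2/3 --
    RT 120: heading 195 -> 75
    PD: pen down
    FD 2: (9.281,-19.731) -> (9.799,-17.799) [heading=75, draw]
    -- iteration 3/3 --
    RT 120: heading 75 -> 315
    PD: pen down
    FD 2: (9.799,-17.799) -> (11.213,-19.213) [heading=315, draw]
  ]
]
Final: pos=(11.213,-19.213), heading=315, 8 segment(s) drawn

Segment lengths:
  seg 1: (-10,2) -> (0.607,-8.607), length = 15
  seg 2: (0.607,-8.607) -> (-1.325,-9.124), length = 2
  seg 3: (-1.325,-9.124) -> (-0.808,-7.192), length = 2
  seg 4: (-0.808,-7.192) -> (0.607,-8.607), length = 2
  seg 5: (0.607,-8.607) -> (11.213,-19.213), length = 15
  seg 6: (11.213,-19.213) -> (9.281,-19.731), length = 2
  seg 7: (9.281,-19.731) -> (9.799,-17.799), length = 2
  seg 8: (9.799,-17.799) -> (11.213,-19.213), length = 2
Total = 42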